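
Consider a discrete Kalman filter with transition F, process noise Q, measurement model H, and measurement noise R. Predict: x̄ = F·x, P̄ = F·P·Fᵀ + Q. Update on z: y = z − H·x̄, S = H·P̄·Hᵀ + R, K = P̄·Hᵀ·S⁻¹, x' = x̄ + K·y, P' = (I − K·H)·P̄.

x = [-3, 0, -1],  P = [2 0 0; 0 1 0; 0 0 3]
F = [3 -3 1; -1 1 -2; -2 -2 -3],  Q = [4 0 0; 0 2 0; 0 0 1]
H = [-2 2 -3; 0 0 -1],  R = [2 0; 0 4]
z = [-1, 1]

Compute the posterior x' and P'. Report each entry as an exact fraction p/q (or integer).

x' = [-256/177, -89/59, 43/177]
P' = [24995/4602 589/767 -6640/2301; 589/767 3447/767 1840/767; -6640/2301 1840/767 8140/2301]

x̄ = F·x = [-10, 5, 9]
P̄ = F·P·Fᵀ + Q = [34 -15 -15; -15 17 20; -15 20 40]
y = z − H·x̄ = [-4, 10]
S = H·P̄·Hᵀ + R = [266 50; 50 44]
K = P̄·Hᵀ·S⁻¹ = [-1541/4602 1660/2301; 98/767 -460/767; -50/2301 -2035/2301]
x' = x̄ + K·y = [-256/177, -89/59, 43/177]
P' = (I − K·H)·P̄ = [24995/4602 589/767 -6640/2301; 589/767 3447/767 1840/767; -6640/2301 1840/767 8140/2301]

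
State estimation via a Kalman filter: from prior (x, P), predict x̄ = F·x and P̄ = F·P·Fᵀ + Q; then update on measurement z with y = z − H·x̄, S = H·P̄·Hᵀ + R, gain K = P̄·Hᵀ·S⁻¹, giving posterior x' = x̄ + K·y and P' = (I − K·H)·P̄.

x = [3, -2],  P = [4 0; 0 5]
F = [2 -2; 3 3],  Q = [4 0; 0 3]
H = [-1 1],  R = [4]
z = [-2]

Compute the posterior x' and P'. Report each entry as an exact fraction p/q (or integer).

x̄ = F·x = [10, 3]
P̄ = F·P·Fᵀ + Q = [40 -6; -6 84]
y = z − H·x̄ = [5]
S = H·P̄·Hᵀ + R = [140]
K = P̄·Hᵀ·S⁻¹ = [-23/70; 9/14]
x' = x̄ + K·y = [117/14, 87/14]
P' = (I − K·H)·P̄ = [871/35 165/7; 165/7 183/7]

x' = [117/14, 87/14]
P' = [871/35 165/7; 165/7 183/7]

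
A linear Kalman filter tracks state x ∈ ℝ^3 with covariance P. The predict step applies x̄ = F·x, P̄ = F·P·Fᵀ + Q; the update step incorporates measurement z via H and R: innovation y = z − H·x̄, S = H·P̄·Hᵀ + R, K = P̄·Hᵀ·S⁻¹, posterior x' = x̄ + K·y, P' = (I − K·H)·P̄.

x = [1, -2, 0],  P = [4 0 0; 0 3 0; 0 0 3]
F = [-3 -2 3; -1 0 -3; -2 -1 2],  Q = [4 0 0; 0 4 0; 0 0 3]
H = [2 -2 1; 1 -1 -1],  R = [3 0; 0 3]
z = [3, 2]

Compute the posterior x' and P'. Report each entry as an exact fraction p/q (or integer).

x̄ = F·x = [1, -1, 0]
P̄ = F·P·Fᵀ + Q = [79 -15 48; -15 35 -10; 48 -10 34]
y = z − H·x̄ = [-1, 0]
S = H·P̄·Hᵀ + R = [845 196; 196 65]
K = P̄·Hᵀ·S⁻¹ = [2108/5503 -2462/5503; 230/5503 -4080/5503; 1682/5503 -3040/5503]
x' = x̄ + K·y = [3395/5503, -5733/5503, -1682/5503]
P' = (I − K·H)·P̄ = [50501/5503 50855/5503 7032/5503; 50855/5503 54705/5503 8390/5503; 7032/5503 8390/5503 7762/5503]

x' = [3395/5503, -5733/5503, -1682/5503]
P' = [50501/5503 50855/5503 7032/5503; 50855/5503 54705/5503 8390/5503; 7032/5503 8390/5503 7762/5503]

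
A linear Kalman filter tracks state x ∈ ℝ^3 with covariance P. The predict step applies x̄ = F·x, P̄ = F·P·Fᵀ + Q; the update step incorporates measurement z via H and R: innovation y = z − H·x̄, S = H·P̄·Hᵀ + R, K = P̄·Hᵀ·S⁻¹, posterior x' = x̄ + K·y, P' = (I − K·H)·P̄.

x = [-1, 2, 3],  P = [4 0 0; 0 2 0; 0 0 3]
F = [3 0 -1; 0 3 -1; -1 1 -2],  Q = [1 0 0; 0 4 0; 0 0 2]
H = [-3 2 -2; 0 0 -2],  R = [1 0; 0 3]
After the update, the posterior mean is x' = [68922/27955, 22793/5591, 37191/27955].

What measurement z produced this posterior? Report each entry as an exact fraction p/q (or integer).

x̄ = F·x = [-6, 3, -3]
P̄ = F·P·Fᵀ + Q = [40 3 -6; 3 25 12; -6 12 20]
S = H·P̄·Hᵀ + R = [337 -4; -4 83]
K = P̄·Hᵀ·S⁻¹ = [-8418/27955 3636/27955; 263/5591 -1604/5591; 6/27955 -13472/27955]
x' − x̄ = [236652/27955, 6020/5591, 121056/27955] = K·y
y = (KᵀK)⁻¹·Kᵀ·(x' − x̄) = [-32, -9]
z = y + H·x̄ = [-32, -9] + [30, 6] = [-2, -3]

z = [-2, -3]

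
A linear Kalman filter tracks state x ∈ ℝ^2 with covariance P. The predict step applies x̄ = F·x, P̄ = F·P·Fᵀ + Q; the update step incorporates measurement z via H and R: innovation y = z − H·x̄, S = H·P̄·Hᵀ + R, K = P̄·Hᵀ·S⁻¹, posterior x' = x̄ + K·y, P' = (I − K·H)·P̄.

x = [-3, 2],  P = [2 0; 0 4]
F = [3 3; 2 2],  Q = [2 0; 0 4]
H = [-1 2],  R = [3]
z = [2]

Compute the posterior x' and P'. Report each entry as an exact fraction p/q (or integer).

x̄ = F·x = [-3, -2]
P̄ = F·P·Fᵀ + Q = [56 36; 36 28]
y = z − H·x̄ = [3]
S = H·P̄·Hᵀ + R = [27]
K = P̄·Hᵀ·S⁻¹ = [16/27; 20/27]
x' = x̄ + K·y = [-11/9, 2/9]
P' = (I − K·H)·P̄ = [1256/27 652/27; 652/27 356/27]

x' = [-11/9, 2/9]
P' = [1256/27 652/27; 652/27 356/27]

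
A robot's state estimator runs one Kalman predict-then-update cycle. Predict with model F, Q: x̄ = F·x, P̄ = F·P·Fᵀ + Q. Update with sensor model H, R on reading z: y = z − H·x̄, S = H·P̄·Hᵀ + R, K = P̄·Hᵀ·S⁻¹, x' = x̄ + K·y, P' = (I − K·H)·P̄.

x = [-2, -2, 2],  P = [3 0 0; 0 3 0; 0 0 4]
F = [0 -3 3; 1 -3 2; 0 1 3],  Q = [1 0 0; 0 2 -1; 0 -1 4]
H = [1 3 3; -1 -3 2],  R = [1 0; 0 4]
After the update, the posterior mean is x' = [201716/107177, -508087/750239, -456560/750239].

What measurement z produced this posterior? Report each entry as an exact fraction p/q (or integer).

x̄ = F·x = [12, 8, 4]
P̄ = F·P·Fᵀ + Q = [64 51 27; 51 48 14; 27 14 43]
S = H·P̄·Hᵀ + R = [1604 -613; -613 702]
K = P̄·Hᵀ·S⁻¹ = [15611/107177 -11254/107177; 64003/750239 -122587/750239; 149417/750239 148642/750239]
x' − x̄ = [-1084408/107177, -6509999/750239, -3457516/750239] = K·y
y = (KᵀK)⁻¹·Kᵀ·(x' − x̄) = [-50, 27]
z = y + H·x̄ = [-50, 27] + [48, -28] = [-2, -1]

z = [-2, -1]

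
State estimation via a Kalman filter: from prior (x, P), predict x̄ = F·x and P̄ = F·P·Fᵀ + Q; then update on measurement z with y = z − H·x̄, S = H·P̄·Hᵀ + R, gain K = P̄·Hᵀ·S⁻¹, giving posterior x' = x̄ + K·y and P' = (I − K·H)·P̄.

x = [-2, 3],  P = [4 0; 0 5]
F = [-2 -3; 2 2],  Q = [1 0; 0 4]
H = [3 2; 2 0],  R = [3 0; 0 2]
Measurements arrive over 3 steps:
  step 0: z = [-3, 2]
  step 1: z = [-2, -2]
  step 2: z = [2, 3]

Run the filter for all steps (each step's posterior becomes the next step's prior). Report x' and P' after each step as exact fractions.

step 0: x̄ = F·x = [-5, 2]
step 0: P̄ = F·P·Fᵀ + Q = [62 -46; -46 40]
step 0: y = z − H·x̄ = [8, 12]
step 0: S = H·P̄·Hᵀ + R = [169 188; 188 250]
step 0: K = P̄·Hᵀ·S⁻¹ = [94/3453 1642/3453; 466/1151 -774/1151]
step 0: x' = x̄ + K·y = [3191/3453, -3258/1151]
step 0: P' = (I − K·H)·P̄ = [1642/3453 -774/1151; -774/1151 1860/1151]
step 1: x̄ = F·x = [22940/3453, -13166/3453]
step 1: P̄ = F·P·Fᵀ + Q = [32377/3453 -16828/3453; -16828/3453 24124/3453]
step 1: y = z − H·x̄ = [-49394/3453, -52786/3453]
step 1: S = H·P̄·Hᵀ + R = [196312/3453 126950/3453; 126950/3453 136414/3453]
step 1: K = P̄·Hᵀ·S⁻¹ = [63475/1544078 673883/1544078; 287258/772039 -457806/772039]
step 1: x' = x̄ + K·y = [-475778/772039, -54370/772039]
step 1: P' = (I − K·H)·P̄ = [673883/1544078 -457806/772039; -457806/772039 1117596/772039]
step 2: x̄ = F·x = [1114666/772039, -1060296/772039]
step 2: P̄ = F·P·Fᵀ + Q = [6684497/772039 -3475282/772039; -3475282/772039 5243858/772039]
step 2: y = z − H·x̄ = [320672/772039, 86785/772039]
step 2: S = H·P̄·Hᵀ + R = [41748638/772039 26205854/772039; 26205854/772039 28282066/772039]
step 2: K = P̄·Hᵀ·S⁻¹ = [13102927/319926164 139088763/319926164; 59548571/159963082 -94489377/159963082]
step 2: x' = x̄ + K·y = [482985157/319926164, -205576295/159963082]
step 2: P' = (I − K·H)·P̄ = [139088763/319926164 -94489377/159963082; -94489377/159963082 115528461/79981541]

step 0: x' = [3191/3453, -3258/1151], P' = [1642/3453 -774/1151; -774/1151 1860/1151]
step 1: x' = [-475778/772039, -54370/772039], P' = [673883/1544078 -457806/772039; -457806/772039 1117596/772039]
step 2: x' = [482985157/319926164, -205576295/159963082], P' = [139088763/319926164 -94489377/159963082; -94489377/159963082 115528461/79981541]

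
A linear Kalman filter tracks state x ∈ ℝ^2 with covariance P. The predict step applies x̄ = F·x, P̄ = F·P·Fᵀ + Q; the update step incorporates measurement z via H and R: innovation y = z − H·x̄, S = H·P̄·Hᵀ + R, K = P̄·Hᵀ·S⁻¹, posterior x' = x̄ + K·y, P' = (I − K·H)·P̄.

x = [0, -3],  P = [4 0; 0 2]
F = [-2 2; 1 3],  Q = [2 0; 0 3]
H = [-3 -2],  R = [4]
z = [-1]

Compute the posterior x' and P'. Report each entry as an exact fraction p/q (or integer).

x̄ = F·x = [-6, -9]
P̄ = F·P·Fᵀ + Q = [26 4; 4 25]
y = z − H·x̄ = [-37]
S = H·P̄·Hᵀ + R = [386]
K = P̄·Hᵀ·S⁻¹ = [-43/193; -31/193]
x' = x̄ + K·y = [433/193, -590/193]
P' = (I − K·H)·P̄ = [1320/193 -1894/193; -1894/193 2903/193]

x' = [433/193, -590/193]
P' = [1320/193 -1894/193; -1894/193 2903/193]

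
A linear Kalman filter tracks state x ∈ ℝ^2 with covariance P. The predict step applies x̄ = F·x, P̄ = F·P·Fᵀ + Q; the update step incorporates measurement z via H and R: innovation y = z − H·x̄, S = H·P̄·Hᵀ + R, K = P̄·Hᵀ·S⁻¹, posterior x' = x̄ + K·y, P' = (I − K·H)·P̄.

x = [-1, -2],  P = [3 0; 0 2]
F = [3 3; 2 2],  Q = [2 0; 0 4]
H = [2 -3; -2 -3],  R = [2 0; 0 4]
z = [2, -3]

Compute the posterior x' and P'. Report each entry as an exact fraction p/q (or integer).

x' = [2501/2159, 675/4318]
P' = [793/2159 186/2159; 186/2159 354/2159]

x̄ = F·x = [-9, -6]
P̄ = F·P·Fᵀ + Q = [47 30; 30 24]
y = z − H·x̄ = [2, -39]
S = H·P̄·Hᵀ + R = [46 28; 28 768]
K = P̄·Hᵀ·S⁻¹ = [514/2159 -536/2159; -345/2159 -717/4318]
x' = x̄ + K·y = [2501/2159, 675/4318]
P' = (I − K·H)·P̄ = [793/2159 186/2159; 186/2159 354/2159]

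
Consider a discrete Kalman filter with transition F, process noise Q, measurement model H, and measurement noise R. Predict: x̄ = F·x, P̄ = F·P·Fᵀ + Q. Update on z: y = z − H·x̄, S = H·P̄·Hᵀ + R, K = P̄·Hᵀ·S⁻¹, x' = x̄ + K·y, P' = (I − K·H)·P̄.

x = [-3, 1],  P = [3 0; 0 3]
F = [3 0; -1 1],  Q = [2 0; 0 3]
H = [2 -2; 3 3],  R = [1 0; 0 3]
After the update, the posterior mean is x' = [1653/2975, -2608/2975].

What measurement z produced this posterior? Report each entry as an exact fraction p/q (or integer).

z = [3, -1]

x̄ = F·x = [-9, 4]
P̄ = F·P·Fᵀ + Q = [29 -9; -9 9]
S = H·P̄·Hᵀ + R = [225 120; 120 183]
K = P̄·Hᵀ·S⁻¹ = [2236/8925 292/1785; -732/2975 96/595]
x' − x̄ = [28428/2975, -14508/2975] = K·y
y = (KᵀK)⁻¹·Kᵀ·(x' − x̄) = [29, 14]
z = y + H·x̄ = [29, 14] + [-26, -15] = [3, -1]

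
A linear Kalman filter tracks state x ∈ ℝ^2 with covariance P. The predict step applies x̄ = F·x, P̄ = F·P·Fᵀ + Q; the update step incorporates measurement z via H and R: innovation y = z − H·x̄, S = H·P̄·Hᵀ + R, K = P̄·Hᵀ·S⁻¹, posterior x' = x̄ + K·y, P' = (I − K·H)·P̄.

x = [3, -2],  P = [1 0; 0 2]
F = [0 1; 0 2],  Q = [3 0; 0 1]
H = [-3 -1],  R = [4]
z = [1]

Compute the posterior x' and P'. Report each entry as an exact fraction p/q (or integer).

x' = [7/82, -139/82]
P' = [49/82 -71/82; -71/82 297/82]

x̄ = F·x = [-2, -4]
P̄ = F·P·Fᵀ + Q = [5 4; 4 9]
y = z − H·x̄ = [-9]
S = H·P̄·Hᵀ + R = [82]
K = P̄·Hᵀ·S⁻¹ = [-19/82; -21/82]
x' = x̄ + K·y = [7/82, -139/82]
P' = (I − K·H)·P̄ = [49/82 -71/82; -71/82 297/82]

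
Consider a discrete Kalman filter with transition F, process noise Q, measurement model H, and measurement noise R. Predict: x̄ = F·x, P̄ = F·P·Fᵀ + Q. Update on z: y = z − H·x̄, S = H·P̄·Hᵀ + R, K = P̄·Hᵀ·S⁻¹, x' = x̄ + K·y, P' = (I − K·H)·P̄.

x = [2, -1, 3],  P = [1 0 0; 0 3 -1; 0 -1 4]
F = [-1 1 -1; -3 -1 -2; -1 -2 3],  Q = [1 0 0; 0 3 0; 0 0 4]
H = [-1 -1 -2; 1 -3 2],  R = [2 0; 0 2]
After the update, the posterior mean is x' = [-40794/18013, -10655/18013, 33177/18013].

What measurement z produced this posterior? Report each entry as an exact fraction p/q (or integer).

z = [-1, 3]

x̄ = F·x = [-6, -11, 9]
P̄ = F·P·Fᵀ + Q = [11 9 -22; 9 27 -16; -22 -16 65]
S = H·P̄·Hᵀ + R = [166 -148; -148 566]
K = P̄·Hᵀ·S⁻¹ = [1176/18013 -1602/18013; -4414/18013 -4464/18013; -7246/18013 3070/18013]
x' − x̄ = [67284/18013, 187488/18013, -128940/18013] = K·y
y = (KᵀK)⁻¹·Kᵀ·(x' − x̄) = [0, -42]
z = y + H·x̄ = [0, -42] + [-1, 45] = [-1, 3]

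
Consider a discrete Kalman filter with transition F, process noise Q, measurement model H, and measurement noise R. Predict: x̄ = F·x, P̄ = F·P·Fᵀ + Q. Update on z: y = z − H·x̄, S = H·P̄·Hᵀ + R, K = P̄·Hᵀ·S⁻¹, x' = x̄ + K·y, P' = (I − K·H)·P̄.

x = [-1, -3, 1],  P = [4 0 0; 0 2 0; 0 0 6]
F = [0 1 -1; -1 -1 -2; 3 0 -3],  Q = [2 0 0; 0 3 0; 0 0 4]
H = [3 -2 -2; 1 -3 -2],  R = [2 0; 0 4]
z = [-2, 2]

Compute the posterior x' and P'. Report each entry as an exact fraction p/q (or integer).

x̄ = F·x = [-4, 2, -6]
P̄ = F·P·Fᵀ + Q = [10 10 18; 10 33 24; 18 24 94]
y = z − H·x̄ = [2, 0]
S = H·P̄·Hᵀ + R = [456 590; 590 843]
K = P̄·Hᵀ·S⁻¹ = [5561/18154 -2549/9077; 5009/18154 -3228/9077; -5323/18154 -743/9077]
x' = x̄ + K·y = [-30747/9077, 23163/9077, -59785/9077]
P' = (I − K·H)·P̄ = [20319/9077 -24881/9077 52579/9077; -24881/9077 67683/9077 -107509/9077; 52579/9077 -107509/9077 189039/9077]

x' = [-30747/9077, 23163/9077, -59785/9077]
P' = [20319/9077 -24881/9077 52579/9077; -24881/9077 67683/9077 -107509/9077; 52579/9077 -107509/9077 189039/9077]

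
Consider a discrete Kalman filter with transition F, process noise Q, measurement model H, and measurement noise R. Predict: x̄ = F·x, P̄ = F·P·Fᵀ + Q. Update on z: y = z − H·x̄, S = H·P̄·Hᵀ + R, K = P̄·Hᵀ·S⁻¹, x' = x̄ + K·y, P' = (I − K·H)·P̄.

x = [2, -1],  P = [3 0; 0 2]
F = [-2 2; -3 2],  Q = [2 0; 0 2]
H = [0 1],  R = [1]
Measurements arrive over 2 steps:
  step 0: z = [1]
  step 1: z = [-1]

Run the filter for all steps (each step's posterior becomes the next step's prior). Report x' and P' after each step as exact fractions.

step 0: x' = [3/19, 29/38], P' = [80/19 13/19; 13/19 37/38]
step 1: x' = [-29/695, -656/695], P' = [2536/695 424/695; 424/695 676/695]

step 0: x̄ = F·x = [-6, -8]
step 0: P̄ = F·P·Fᵀ + Q = [22 26; 26 37]
step 0: y = z − H·x̄ = [9]
step 0: S = H·P̄·Hᵀ + R = [38]
step 0: K = P̄·Hᵀ·S⁻¹ = [13/19; 37/38]
step 0: x' = x̄ + K·y = [3/19, 29/38]
step 0: P' = (I − K·H)·P̄ = [80/19 13/19; 13/19 37/38]
step 1: x̄ = F·x = [23/19, 20/19]
step 1: P̄ = F·P·Fᵀ + Q = [328/19 424/19; 424/19 676/19]
step 1: y = z − H·x̄ = [-39/19]
step 1: S = H·P̄·Hᵀ + R = [695/19]
step 1: K = P̄·Hᵀ·S⁻¹ = [424/695; 676/695]
step 1: x' = x̄ + K·y = [-29/695, -656/695]
step 1: P' = (I − K·H)·P̄ = [2536/695 424/695; 424/695 676/695]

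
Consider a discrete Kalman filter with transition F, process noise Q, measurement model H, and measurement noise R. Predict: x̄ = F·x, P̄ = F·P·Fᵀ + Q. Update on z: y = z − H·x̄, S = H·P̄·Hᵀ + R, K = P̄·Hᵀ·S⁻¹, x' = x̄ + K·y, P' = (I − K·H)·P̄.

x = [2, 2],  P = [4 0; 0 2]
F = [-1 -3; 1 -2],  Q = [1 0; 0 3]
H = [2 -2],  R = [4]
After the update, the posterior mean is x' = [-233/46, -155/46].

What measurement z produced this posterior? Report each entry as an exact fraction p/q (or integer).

z = [-3]

x̄ = F·x = [-8, -2]
P̄ = F·P·Fᵀ + Q = [23 8; 8 15]
S = H·P̄·Hᵀ + R = [92]
K = P̄·Hᵀ·S⁻¹ = [15/46; -7/46]
x' − x̄ = [135/46, -63/46] = K·y
y = (KᵀK)⁻¹·Kᵀ·(x' − x̄) = [9]
z = y + H·x̄ = [9] + [-12] = [-3]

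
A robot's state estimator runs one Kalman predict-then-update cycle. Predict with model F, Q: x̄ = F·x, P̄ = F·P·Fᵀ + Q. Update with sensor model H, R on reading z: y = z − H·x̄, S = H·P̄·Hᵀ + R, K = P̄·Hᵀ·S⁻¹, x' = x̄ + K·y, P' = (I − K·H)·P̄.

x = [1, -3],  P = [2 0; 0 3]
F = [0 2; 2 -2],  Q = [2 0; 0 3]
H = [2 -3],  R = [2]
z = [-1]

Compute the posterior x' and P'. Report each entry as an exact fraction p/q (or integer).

x' = [-214/409, 17/409]
P' = [1630/409 1044/409; 1044/409 758/409]

x̄ = F·x = [-6, 8]
P̄ = F·P·Fᵀ + Q = [14 -12; -12 23]
y = z − H·x̄ = [35]
S = H·P̄·Hᵀ + R = [409]
K = P̄·Hᵀ·S⁻¹ = [64/409; -93/409]
x' = x̄ + K·y = [-214/409, 17/409]
P' = (I − K·H)·P̄ = [1630/409 1044/409; 1044/409 758/409]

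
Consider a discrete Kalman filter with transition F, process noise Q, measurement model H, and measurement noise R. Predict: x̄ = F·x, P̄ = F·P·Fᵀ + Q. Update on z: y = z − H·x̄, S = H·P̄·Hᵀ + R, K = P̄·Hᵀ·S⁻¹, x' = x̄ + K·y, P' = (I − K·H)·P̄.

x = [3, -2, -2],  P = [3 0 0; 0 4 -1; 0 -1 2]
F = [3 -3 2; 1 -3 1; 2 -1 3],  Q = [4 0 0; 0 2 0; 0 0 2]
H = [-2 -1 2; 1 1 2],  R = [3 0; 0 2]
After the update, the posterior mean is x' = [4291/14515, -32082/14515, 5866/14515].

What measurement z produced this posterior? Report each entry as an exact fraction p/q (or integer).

x̄ = F·x = [11, 7, 2]
P̄ = F·P·Fᵀ + Q = [87 58 53; 58 49 34; 53 34 42]
S = H·P̄·Hᵀ + R = [240 -335; -335 770]
K = P̄·Hᵀ·S⁻¹ = [-2587/14515 3606/14515; -3213/14515 1901/14515; 2833/14515 4456/14515]
x' − x̄ = [-155374/14515, -133687/14515, -23164/14515] = K·y
y = (KᵀK)⁻¹·Kᵀ·(x' − x̄) = [28, -23]
z = y + H·x̄ = [28, -23] + [-25, 22] = [3, -1]

z = [3, -1]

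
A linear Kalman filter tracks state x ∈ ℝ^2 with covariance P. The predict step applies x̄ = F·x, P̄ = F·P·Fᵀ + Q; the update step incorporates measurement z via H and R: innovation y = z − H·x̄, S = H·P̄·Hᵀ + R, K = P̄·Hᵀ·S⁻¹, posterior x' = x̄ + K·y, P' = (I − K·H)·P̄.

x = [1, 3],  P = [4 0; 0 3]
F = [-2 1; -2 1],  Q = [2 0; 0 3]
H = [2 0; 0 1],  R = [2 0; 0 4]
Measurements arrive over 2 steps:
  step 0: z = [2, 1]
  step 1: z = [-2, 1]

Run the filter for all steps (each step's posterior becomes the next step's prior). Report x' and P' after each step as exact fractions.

step 0: x̄ = F·x = [1, 1]
step 0: P̄ = F·P·Fᵀ + Q = [21 19; 19 22]
step 0: y = z − H·x̄ = [0, 0]
step 0: S = H·P̄·Hᵀ + R = [86 38; 38 26]
step 0: K = P̄·Hᵀ·S⁻¹ = [185/396 19/396; 19/99 56/99]
step 0: x' = x̄ + K·y = [1, 1]
step 0: P' = (I − K·H)·P̄ = [185/396 19/99; 19/99 224/99]
step 1: x̄ = F·x = [-1, -1]
step 1: P̄ = F·P·Fᵀ + Q = [59/11 37/11; 37/11 70/11]
step 1: y = z − H·x̄ = [0, 2]
step 1: S = H·P̄·Hᵀ + R = [258/11 74/11; 74/11 114/11]
step 1: K = P̄·Hᵀ·S⁻¹ = [487/1088 37/1088; 37/272 143/272]
step 1: x' = x̄ + K·y = [-507/544, 7/136]
step 1: P' = (I − K·H)·P̄ = [487/1088 37/272; 37/272 143/68]

step 0: x' = [1, 1], P' = [185/396 19/99; 19/99 224/99]
step 1: x' = [-507/544, 7/136], P' = [487/1088 37/272; 37/272 143/68]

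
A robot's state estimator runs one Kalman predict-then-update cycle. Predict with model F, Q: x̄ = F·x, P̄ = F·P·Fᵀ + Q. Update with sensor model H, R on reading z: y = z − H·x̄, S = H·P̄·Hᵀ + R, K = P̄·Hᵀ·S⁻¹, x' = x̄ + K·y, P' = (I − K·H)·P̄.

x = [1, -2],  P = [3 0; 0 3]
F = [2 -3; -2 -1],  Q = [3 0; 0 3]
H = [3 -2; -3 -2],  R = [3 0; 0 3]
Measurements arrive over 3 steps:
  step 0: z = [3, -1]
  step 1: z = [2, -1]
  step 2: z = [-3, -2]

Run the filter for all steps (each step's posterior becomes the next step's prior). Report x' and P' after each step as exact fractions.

step 0: x̄ = F·x = [8, 0]
step 0: P̄ = F·P·Fᵀ + Q = [42 -3; -3 18]
step 0: y = z − H·x̄ = [-21, 23]
step 0: S = H·P̄·Hᵀ + R = [489 -306; -306 417]
step 0: K = P̄·Hᵀ·S⁻¹ = [2036/12253 -2032/12253; -3003/12253 -2997/12253]
step 0: x' = x̄ + K·y = [8532/12253, -5868/12253]
step 0: P' = (I − K·H)·P̄ = [2034/12253 -3/12253; -3/12253 4500/12253]
step 1: x̄ = F·x = [34668/12253, -11196/12253]
step 1: P̄ = F·P·Fᵀ + Q = [85431/12253 5352/12253; 5352/12253 49383/12253]
step 1: y = z − H·x̄ = [-101890/12253, 69359/12253]
step 1: S = H·P̄·Hᵀ + R = [938946/12253 -571347/12253; -571347/12253 1067394/12253]
step 1: K = P̄·Hᵀ·S⁻¹ = [993791/6128095 -1000927/6128095; -1395462/6128095 -1406166/6128095]
step 1: x' = x̄ + K·y = [3408809/6128095, -1955178/6128095]
step 1: P' = (I − K·H)·P̄ = [997359/6128095 5352/6128095; 5352/6128095 2101221/6128095]
step 2: x̄ = F·x = [12683152/6128095, -972488/1225619]
step 2: P̄ = F·P·Fᵀ + Q = [41220486/6128095 467127/1225619; 467127/1225619 4899270/1225619]
step 2: y = z − H·x̄ = [-66158621/6128095, 16068386/6128095]
step 2: S = H·P̄·Hᵀ + R = [459326439/6128095 -272998974/6128095; -272998974/6128095 515381679/6128095]
step 2: K = P̄·Hᵀ·S⁻¹ = [476687196/2940917411 -479801376/2940917411; -669530965/2940917411 -674202235/2940917411]
step 2: x' = x̄ + K·y = [-317635204/2940917411, 3126888397/2940917411]
step 2: P' = (I − K·H)·P̄ = [478244286/2940917411 2335635/2940917411; 2335635/2940917411 1007799900/2940917411]

step 0: x' = [8532/12253, -5868/12253], P' = [2034/12253 -3/12253; -3/12253 4500/12253]
step 1: x' = [3408809/6128095, -1955178/6128095], P' = [997359/6128095 5352/6128095; 5352/6128095 2101221/6128095]
step 2: x' = [-317635204/2940917411, 3126888397/2940917411], P' = [478244286/2940917411 2335635/2940917411; 2335635/2940917411 1007799900/2940917411]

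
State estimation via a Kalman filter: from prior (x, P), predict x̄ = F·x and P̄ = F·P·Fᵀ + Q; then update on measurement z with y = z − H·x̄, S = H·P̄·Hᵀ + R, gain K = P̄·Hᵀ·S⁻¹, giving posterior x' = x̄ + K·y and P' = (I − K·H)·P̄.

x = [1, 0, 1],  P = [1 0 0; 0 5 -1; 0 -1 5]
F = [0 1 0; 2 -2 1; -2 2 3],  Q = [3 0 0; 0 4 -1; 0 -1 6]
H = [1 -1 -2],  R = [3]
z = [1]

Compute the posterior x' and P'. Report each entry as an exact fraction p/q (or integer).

x' = [1/9, 11/5, -68/45]
P' = [427/54 -31/3 491/54; -31/3 161/5 -316/15; 491/54 -316/15 4241/270]

x̄ = F·x = [0, 3, 1]
P̄ = F·P·Fᵀ + Q = [8 -11 7; -11 37 -6; 7 -6 63]
y = z − H·x̄ = [6]
S = H·P̄·Hᵀ + R = [270]
K = P̄·Hᵀ·S⁻¹ = [1/54; -2/15; -113/270]
x' = x̄ + K·y = [1/9, 11/5, -68/45]
P' = (I − K·H)·P̄ = [427/54 -31/3 491/54; -31/3 161/5 -316/15; 491/54 -316/15 4241/270]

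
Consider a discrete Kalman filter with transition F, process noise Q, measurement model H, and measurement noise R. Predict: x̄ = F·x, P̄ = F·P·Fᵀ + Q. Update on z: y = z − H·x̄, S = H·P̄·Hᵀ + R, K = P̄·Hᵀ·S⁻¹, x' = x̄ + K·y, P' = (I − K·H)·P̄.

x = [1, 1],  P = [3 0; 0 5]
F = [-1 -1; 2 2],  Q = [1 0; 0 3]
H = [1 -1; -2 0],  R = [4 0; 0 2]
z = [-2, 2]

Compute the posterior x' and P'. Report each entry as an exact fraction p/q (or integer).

x' = [-25/27, 197/135]
P' = [19/54 -1/54; -1/54 671/270]

x̄ = F·x = [-2, 4]
P̄ = F·P·Fᵀ + Q = [9 -16; -16 35]
y = z − H·x̄ = [4, -2]
S = H·P̄·Hᵀ + R = [80 -50; -50 38]
K = P̄·Hᵀ·S⁻¹ = [5/54 -19/54; -169/270 1/54]
x' = x̄ + K·y = [-25/27, 197/135]
P' = (I − K·H)·P̄ = [19/54 -1/54; -1/54 671/270]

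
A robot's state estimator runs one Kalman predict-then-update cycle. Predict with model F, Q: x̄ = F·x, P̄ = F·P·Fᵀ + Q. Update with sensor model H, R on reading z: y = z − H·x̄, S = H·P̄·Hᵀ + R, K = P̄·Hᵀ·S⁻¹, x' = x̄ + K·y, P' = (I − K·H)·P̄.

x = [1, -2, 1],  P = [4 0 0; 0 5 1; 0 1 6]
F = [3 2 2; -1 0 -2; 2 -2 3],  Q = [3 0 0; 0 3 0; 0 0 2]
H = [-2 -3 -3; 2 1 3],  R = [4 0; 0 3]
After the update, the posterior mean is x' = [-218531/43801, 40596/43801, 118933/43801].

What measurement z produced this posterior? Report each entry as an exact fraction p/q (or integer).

z = [-1, -1]

x̄ = F·x = [1, -3, 9]
P̄ = F·P·Fᵀ + Q = [91 -40 42; -40 31 -40; 42 -40 80]
S = H·P̄·Hᵀ + R = [671 -881; -881 1222]
K = P̄·Hᵀ·S⁻¹ = [6372/43801 14200/43801; -18135/43801 -19132/43801; 916/43801 10840/43801]
x' − x̄ = [-262332/43801, 171999/43801, -275276/43801] = K·y
y = (KᵀK)⁻¹·Kᵀ·(x' − x̄) = [19, -27]
z = y + H·x̄ = [19, -27] + [-20, 26] = [-1, -1]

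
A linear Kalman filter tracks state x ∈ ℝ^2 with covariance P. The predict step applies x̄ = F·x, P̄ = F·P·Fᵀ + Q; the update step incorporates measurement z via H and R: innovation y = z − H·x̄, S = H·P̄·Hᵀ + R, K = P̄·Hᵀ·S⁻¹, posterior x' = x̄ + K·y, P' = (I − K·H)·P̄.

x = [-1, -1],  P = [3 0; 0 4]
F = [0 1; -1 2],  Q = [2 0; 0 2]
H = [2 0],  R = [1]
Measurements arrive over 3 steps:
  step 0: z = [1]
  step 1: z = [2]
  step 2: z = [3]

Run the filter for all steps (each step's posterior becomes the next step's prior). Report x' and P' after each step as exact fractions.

step 0: x̄ = F·x = [-1, -1]
step 0: P̄ = F·P·Fᵀ + Q = [6 8; 8 21]
step 0: y = z − H·x̄ = [3]
step 0: S = H·P̄·Hᵀ + R = [25]
step 0: K = P̄·Hᵀ·S⁻¹ = [12/25; 16/25]
step 0: x' = x̄ + K·y = [11/25, 23/25]
step 0: P' = (I − K·H)·P̄ = [6/25 8/25; 8/25 269/25]
step 1: x̄ = F·x = [23/25, 7/5]
step 1: P̄ = F·P·Fᵀ + Q = [319/25 106/5; 106/5 44]
step 1: y = z − H·x̄ = [4/25]
step 1: S = H·P̄·Hᵀ + R = [1301/25]
step 1: K = P̄·Hᵀ·S⁻¹ = [638/1301; 1060/1301]
step 1: x' = x̄ + K·y = [1299/1301, 1991/1301]
step 1: P' = (I − K·H)·P̄ = [319/1301 530/1301; 530/1301 12300/1301]
step 2: x̄ = F·x = [1991/1301, 2683/1301]
step 2: P̄ = F·P·Fᵀ + Q = [14902/1301 24070/1301; 24070/1301 50001/1301]
step 2: y = z − H·x̄ = [-79/1301]
step 2: S = H·P̄·Hᵀ + R = [60909/1301]
step 2: K = P̄·Hᵀ·S⁻¹ = [29804/60909; 48140/60909]
step 2: x' = x̄ + K·y = [1157/771, 1553/771]
step 2: P' = (I − K·H)·P̄ = [14902/60909 24070/60909; 24070/60909 559609/60909]

step 0: x' = [11/25, 23/25], P' = [6/25 8/25; 8/25 269/25]
step 1: x' = [1299/1301, 1991/1301], P' = [319/1301 530/1301; 530/1301 12300/1301]
step 2: x' = [1157/771, 1553/771], P' = [14902/60909 24070/60909; 24070/60909 559609/60909]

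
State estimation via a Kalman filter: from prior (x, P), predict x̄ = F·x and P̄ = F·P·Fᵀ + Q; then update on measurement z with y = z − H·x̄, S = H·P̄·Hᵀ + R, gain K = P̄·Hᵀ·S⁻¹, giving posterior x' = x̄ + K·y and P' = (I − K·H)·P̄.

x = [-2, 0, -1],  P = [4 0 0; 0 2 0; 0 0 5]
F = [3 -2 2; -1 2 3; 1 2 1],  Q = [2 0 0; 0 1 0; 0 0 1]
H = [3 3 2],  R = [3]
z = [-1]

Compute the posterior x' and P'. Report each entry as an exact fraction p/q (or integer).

x̄ = F·x = [-8, -1, -3]
P̄ = F·P·Fᵀ + Q = [66 10 14; 10 58 19; 14 19 18]
y = z − H·x̄ = [32]
S = H·P̄·Hᵀ + R = [1767]
K = P̄·Hᵀ·S⁻¹ = [256/1767; 242/1767; 45/589]
x' = x̄ + K·y = [-5944/1767, 5977/1767, -327/589]
P' = (I − K·H)·P̄ = [51086/1767 -44282/1767 -3274/589; -44282/1767 43922/1767 301/589; -3274/589 301/589 4527/589]

x' = [-5944/1767, 5977/1767, -327/589]
P' = [51086/1767 -44282/1767 -3274/589; -44282/1767 43922/1767 301/589; -3274/589 301/589 4527/589]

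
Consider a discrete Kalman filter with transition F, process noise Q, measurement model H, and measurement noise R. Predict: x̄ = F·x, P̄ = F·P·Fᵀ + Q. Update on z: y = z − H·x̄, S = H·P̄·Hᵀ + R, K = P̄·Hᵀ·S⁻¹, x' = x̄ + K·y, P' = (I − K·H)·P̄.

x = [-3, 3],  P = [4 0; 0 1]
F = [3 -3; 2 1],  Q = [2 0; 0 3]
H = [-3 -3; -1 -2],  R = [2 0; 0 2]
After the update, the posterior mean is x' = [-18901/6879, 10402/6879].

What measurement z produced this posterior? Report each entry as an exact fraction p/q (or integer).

x̄ = F·x = [-18, -3]
P̄ = F·P·Fᵀ + Q = [47 21; 21 20]
S = H·P̄·Hᵀ + R = [983 450; 450 213]
K = P̄·Hᵀ·S⁻¹ = [-1134/2293 4313/6879; 417/2293 -4613/6879]
x' − x̄ = [104921/6879, 31039/6879] = K·y
y = (KᵀK)⁻¹·Kᵀ·(x' − x̄) = [-60, -23]
z = y + H·x̄ = [-60, -23] + [63, 24] = [3, 1]

z = [3, 1]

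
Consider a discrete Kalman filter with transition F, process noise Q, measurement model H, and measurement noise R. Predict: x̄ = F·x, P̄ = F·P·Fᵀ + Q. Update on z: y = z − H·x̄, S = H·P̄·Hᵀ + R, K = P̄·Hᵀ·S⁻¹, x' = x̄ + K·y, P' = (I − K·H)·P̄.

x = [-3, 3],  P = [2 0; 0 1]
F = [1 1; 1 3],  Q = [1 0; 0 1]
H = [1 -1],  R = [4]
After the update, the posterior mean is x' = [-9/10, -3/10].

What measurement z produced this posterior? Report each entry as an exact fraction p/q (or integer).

x̄ = F·x = [0, 6]
P̄ = F·P·Fᵀ + Q = [4 5; 5 12]
S = H·P̄·Hᵀ + R = [10]
K = P̄·Hᵀ·S⁻¹ = [-1/10; -7/10]
x' − x̄ = [-9/10, -63/10] = K·y
y = (KᵀK)⁻¹·Kᵀ·(x' − x̄) = [9]
z = y + H·x̄ = [9] + [-6] = [3]

z = [3]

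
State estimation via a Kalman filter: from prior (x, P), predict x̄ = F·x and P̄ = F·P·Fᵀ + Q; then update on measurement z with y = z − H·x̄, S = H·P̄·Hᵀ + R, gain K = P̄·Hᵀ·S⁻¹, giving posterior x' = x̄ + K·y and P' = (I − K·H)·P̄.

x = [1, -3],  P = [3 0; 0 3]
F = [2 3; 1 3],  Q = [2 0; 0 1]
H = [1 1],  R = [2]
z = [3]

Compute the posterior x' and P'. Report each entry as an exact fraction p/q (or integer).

x' = [88/35, 8/35]
P' = [66/35 -29/35; -29/35 61/35]

x̄ = F·x = [-7, -8]
P̄ = F·P·Fᵀ + Q = [41 33; 33 31]
y = z − H·x̄ = [18]
S = H·P̄·Hᵀ + R = [140]
K = P̄·Hᵀ·S⁻¹ = [37/70; 16/35]
x' = x̄ + K·y = [88/35, 8/35]
P' = (I − K·H)·P̄ = [66/35 -29/35; -29/35 61/35]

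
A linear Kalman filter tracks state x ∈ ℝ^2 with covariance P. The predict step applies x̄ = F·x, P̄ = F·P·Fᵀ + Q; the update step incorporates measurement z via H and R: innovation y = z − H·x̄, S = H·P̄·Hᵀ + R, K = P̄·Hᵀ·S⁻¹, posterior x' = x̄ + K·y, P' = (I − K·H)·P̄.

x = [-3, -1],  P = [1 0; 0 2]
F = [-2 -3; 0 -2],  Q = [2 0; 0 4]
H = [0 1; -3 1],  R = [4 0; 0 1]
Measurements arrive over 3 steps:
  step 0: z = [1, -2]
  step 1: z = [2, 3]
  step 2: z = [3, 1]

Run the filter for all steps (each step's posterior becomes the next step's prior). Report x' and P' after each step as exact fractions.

step 0: x' = [381/484, 89/484], P' = [51/121 111/121; 111/121 327/121]
step 1: x' = [-29601/53390, 211103/160170], P' = [10772/26695 22878/26695; 22878/26695 200476/80085]
step 2: x' = [4461909/49533710, 30011347/24766855], P' = [9975118/24766855 21178188/24766855; 21178188/24766855 61879598/24766855]

step 0: x̄ = F·x = [9, 2]
step 0: P̄ = F·P·Fᵀ + Q = [24 12; 12 12]
step 0: y = z − H·x̄ = [-1, 23]
step 0: S = H·P̄·Hᵀ + R = [16 -24; -24 157]
step 0: K = P̄·Hᵀ·S⁻¹ = [111/484 -42/121; 327/484 -6/121]
step 0: x' = x̄ + K·y = [381/484, 89/484]
step 0: P' = (I − K·H)·P̄ = [51/121 111/121; 111/121 327/121]
step 1: x̄ = F·x = [-1029/484, -89/242]
step 1: P̄ = F·P·Fᵀ + Q = [4721/121 2406/121; 2406/121 1792/121]
step 1: y = z − H·x̄ = [573/242, -1457/484]
step 1: S = H·P̄·Hᵀ + R = [2276/121 -5426/121; -5426/121 29966/121]
step 1: K = P̄·Hᵀ·S⁻¹ = [11439/53390 -9438/26695; 50119/80085 -5426/80085]
step 1: x' = x̄ + K·y = [-29601/53390, 211103/160170]
step 1: P' = (I − K·H)·P̄ = [10772/26695 22878/26695; 22878/26695 200476/80085]
step 2: x̄ = F·x = [-151901/53390, -211103/80085]
step 2: P̄ = F·P·Fᵀ + Q = [972442/26695 492464/26695; 492464/26695 1122244/80085]
step 2: y = z − H·x̄ = [451358/80085, -784733/160170]
step 2: S = H·P̄·Hᵀ + R = [1442584/80085 -3309932/80085; -3309932/80085 18593911/80085]
step 2: K = P̄·Hᵀ·S⁻¹ = [5294547/24766855 -8747166/24766855; 30939799/49533710 -1654966/24766855]
step 2: x' = x̄ + K·y = [4461909/49533710, 30011347/24766855]
step 2: P' = (I − K·H)·P̄ = [9975118/24766855 21178188/24766855; 21178188/24766855 61879598/24766855]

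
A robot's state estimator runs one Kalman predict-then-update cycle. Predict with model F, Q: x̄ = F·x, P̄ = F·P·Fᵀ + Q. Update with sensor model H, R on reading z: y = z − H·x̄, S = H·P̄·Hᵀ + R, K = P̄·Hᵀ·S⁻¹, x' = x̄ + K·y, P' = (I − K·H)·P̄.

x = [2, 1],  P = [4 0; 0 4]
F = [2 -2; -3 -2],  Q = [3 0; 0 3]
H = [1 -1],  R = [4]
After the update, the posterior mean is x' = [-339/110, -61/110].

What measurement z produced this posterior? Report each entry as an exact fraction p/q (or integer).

z = [-3]

x̄ = F·x = [2, -8]
P̄ = F·P·Fᵀ + Q = [35 -8; -8 55]
S = H·P̄·Hᵀ + R = [110]
K = P̄·Hᵀ·S⁻¹ = [43/110; -63/110]
x' − x̄ = [-559/110, 819/110] = K·y
y = (KᵀK)⁻¹·Kᵀ·(x' − x̄) = [-13]
z = y + H·x̄ = [-13] + [10] = [-3]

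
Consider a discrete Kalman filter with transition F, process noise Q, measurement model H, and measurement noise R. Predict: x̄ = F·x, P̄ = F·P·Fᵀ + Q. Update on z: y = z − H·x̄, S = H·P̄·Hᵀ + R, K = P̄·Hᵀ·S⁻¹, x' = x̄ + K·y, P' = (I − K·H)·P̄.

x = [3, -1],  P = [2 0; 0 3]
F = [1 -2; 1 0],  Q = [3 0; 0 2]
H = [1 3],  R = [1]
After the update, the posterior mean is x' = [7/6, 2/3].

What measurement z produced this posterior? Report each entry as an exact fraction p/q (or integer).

x̄ = F·x = [5, 3]
P̄ = F·P·Fᵀ + Q = [17 2; 2 4]
S = H·P̄·Hᵀ + R = [66]
K = P̄·Hᵀ·S⁻¹ = [23/66; 7/33]
x' − x̄ = [-23/6, -7/3] = K·y
y = (KᵀK)⁻¹·Kᵀ·(x' − x̄) = [-11]
z = y + H·x̄ = [-11] + [14] = [3]

z = [3]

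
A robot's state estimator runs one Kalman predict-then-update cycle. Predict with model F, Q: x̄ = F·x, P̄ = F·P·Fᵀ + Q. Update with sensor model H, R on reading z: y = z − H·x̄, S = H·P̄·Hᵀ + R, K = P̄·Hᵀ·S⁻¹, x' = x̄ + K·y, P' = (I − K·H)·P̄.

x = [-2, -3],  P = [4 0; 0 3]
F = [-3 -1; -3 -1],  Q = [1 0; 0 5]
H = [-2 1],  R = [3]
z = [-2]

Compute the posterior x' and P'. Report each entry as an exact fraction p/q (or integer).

x' = [172/51, 13/3]
P' = [359/51 35/3; 35/3 64/3]

x̄ = F·x = [9, 9]
P̄ = F·P·Fᵀ + Q = [40 39; 39 44]
y = z − H·x̄ = [7]
S = H·P̄·Hᵀ + R = [51]
K = P̄·Hᵀ·S⁻¹ = [-41/51; -2/3]
x' = x̄ + K·y = [172/51, 13/3]
P' = (I − K·H)·P̄ = [359/51 35/3; 35/3 64/3]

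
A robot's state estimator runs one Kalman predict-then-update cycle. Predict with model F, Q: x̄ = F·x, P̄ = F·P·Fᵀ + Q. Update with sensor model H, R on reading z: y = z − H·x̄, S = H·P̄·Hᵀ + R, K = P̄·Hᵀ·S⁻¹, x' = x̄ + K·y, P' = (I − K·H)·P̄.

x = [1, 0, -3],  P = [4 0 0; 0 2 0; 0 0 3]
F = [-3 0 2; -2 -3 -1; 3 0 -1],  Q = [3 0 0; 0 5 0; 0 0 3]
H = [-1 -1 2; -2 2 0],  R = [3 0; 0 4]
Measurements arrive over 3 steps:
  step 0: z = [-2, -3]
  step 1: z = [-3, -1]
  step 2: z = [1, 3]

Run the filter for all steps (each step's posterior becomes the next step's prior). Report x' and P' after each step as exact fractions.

step 0: x' = [8811/19610, -1712/1961, -4615/3922], P' = [18771/9805 3060/1961 2688/1961; 3060/1961 4290/1961 2961/1961; 2688/1961 2961/1961 3570/1961]
step 1: x' = [146818123/179520982, 54722564/89760491, -54813220/89760491], P' = [147764262/89760491 117623754/89760491 100216743/89760491; 117623754/89760491 174536961/89760491 112420539/89760491; 100216743/89760491 112420539/89760491 139322244/89760491]
step 2: x' = [-1520065605053/1389555702266, 674591324915/1389555702266, 208531043519/694777851133], P' = [1143893875221/694777851133 910655005467/694777851133 776154603219/694777851133; 910655005467/694777851133 1350299993982/694777851133 870346319718/694777851133; 776154603219/694777851133 870346319718/694777851133 1078590387699/694777851133]

step 0: x̄ = F·x = [-9, 1, 6]
step 0: P̄ = F·P·Fᵀ + Q = [51 18 -42; 18 42 -21; -42 -21 42]
step 0: y = z − H·x̄ = [-22, -23]
step 0: S = H·P̄·Hᵀ + R = [552 102; 102 232]
step 0: K = P̄·Hᵀ·S⁻¹ = [-2397/9805 -3471/19610; -476/1961 615/1961; 497/1961 273/3922]
step 0: x' = x̄ + K·y = [8811/19610, -1712/1961, -4615/3922]
step 0: P' = (I − K·H)·P̄ = [18771/9805 3060/1961 2688/1961; 3060/1961 4290/1961 2961/1961; 2688/1961 2961/1961 3570/1961]
step 1: x̄ = F·x = [-72583/19610, 56813/19610, 24754/9805]
step 1: P̄ = F·P·Fᵀ + Q = [108474/9805 112356/9805 -83679/9805; 112356/9805 661199/9805 -201501/9805; -83679/9805 -201501/9805 135564/9805]
step 1: y = z − H·x̄ = [-86808/9805, -139201/9805]
step 1: S = H·P̄·Hᵀ + R = [2706776/9805 -1576738/9805; -1576738/9805 2219064/9805]
step 1: K = P̄·Hᵀ·S⁻¹ = [-21651510/89760491 -15070254/89760491; -22439879/89760491 56913207/179520982; 22002402/89760491 6101898/89760491]
step 1: x' = x̄ + K·y = [146818123/179520982, 54722564/89760491, -54813220/89760491]
step 1: P' = (I − K·H)·P̄ = [147764262/89760491 117623754/89760491 100216743/89760491; 117623754/89760491 174536961/89760491 112420539/89760491; 100216743/89760491 112420539/89760491 139322244/89760491]
step 2: x̄ = F·x = [-659707249/179520982, -256172595/89760491, 550080809/179520982]
step 2: P̄ = F·P·Fᵀ + Q = [953847891/89760491 891814893/89760491 -706572159/89760491; 891814893/89760491 5236889650/89760491 -1568832240/89760491; -706572159/89760491 -1568832240/89760491 1137181617/89760491]
step 2: y = z − H·x̄ = [-2092693075/179520982, 121919414/89760491]
step 2: S = H·P̄·Hᵀ + R = [21893992864/89760491 -12015123842/89760491; -12015123842/89760491 17987472984/89760491]
step 2: K = P̄·Hᵀ·S⁻¹ = [-167413224750/694777851133 -116619434877/694777851133; -173420786671/694777851133 439644988515/1389555702266; 170226617487/694777851133 94191716499/1389555702266]
step 2: x' = x̄ + K·y = [-1520065605053/1389555702266, 674591324915/1389555702266, 208531043519/694777851133]
step 2: P' = (I − K·H)·P̄ = [1143893875221/694777851133 910655005467/694777851133 776154603219/694777851133; 910655005467/694777851133 1350299993982/694777851133 870346319718/694777851133; 776154603219/694777851133 870346319718/694777851133 1078590387699/694777851133]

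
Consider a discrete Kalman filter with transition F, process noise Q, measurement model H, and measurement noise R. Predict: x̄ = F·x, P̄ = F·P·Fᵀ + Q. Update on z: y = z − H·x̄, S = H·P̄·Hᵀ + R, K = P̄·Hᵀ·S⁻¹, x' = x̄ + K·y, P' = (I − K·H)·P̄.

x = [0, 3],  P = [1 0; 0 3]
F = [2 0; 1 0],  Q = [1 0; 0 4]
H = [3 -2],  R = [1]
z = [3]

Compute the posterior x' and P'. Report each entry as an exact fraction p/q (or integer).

x̄ = F·x = [0, 0]
P̄ = F·P·Fᵀ + Q = [5 2; 2 5]
y = z − H·x̄ = [3]
S = H·P̄·Hᵀ + R = [42]
K = P̄·Hᵀ·S⁻¹ = [11/42; -2/21]
x' = x̄ + K·y = [11/14, -2/7]
P' = (I − K·H)·P̄ = [89/42 64/21; 64/21 97/21]

x' = [11/14, -2/7]
P' = [89/42 64/21; 64/21 97/21]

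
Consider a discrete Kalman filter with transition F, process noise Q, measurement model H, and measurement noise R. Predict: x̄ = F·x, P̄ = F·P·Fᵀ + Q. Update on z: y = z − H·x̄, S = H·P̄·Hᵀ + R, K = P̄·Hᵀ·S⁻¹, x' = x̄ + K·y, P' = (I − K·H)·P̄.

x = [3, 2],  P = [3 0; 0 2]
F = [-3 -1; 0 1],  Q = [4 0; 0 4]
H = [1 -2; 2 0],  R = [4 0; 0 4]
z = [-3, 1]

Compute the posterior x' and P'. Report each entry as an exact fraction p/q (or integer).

x' = [139/977, 1500/977]
P' = [908/977 380/977; 380/977 994/977]

x̄ = F·x = [-11, 2]
P̄ = F·P·Fᵀ + Q = [33 -2; -2 6]
y = z − H·x̄ = [12, 23]
S = H·P̄·Hᵀ + R = [69 74; 74 136]
K = P̄·Hᵀ·S⁻¹ = [37/977 454/977; -402/977 190/977]
x' = x̄ + K·y = [139/977, 1500/977]
P' = (I − K·H)·P̄ = [908/977 380/977; 380/977 994/977]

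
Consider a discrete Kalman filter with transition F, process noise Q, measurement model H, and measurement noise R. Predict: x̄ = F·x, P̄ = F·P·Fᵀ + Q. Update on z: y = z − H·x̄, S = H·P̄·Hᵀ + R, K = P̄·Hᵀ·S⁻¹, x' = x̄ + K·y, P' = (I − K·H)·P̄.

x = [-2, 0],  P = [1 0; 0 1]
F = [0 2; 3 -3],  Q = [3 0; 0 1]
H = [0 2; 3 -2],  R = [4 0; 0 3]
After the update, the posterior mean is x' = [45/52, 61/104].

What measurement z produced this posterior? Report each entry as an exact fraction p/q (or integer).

x̄ = F·x = [0, -6]
P̄ = F·P·Fᵀ + Q = [7 -6; -6 19]
S = H·P̄·Hᵀ + R = [80 -112; -112 214]
K = P̄·Hᵀ·S⁻¹ = [141/572 81/286; 465/1144 -7/143]
x' − x̄ = [45/52, 685/104] = K·y
y = (KᵀK)⁻¹·Kᵀ·(x' − x̄) = [15, -10]
z = y + H·x̄ = [15, -10] + [-12, 12] = [3, 2]

z = [3, 2]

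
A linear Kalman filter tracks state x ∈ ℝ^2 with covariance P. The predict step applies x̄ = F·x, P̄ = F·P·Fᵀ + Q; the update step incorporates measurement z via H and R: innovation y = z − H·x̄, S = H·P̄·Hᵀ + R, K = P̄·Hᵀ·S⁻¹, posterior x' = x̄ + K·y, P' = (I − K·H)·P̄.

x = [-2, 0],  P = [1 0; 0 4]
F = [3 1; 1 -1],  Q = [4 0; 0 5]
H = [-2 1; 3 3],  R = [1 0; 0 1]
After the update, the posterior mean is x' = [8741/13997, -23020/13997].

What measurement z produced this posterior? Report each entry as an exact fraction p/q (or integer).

z = [-3, -3]

x̄ = F·x = [-6, -2]
P̄ = F·P·Fᵀ + Q = [17 -1; -1 10]
S = H·P̄·Hᵀ + R = [83 -69; -69 226]
K = P̄·Hᵀ·S⁻¹ = [-4598/13997 1569/13997; 4575/13997 3069/13997]
x' − x̄ = [92723/13997, 4974/13997] = K·y
y = (KᵀK)⁻¹·Kᵀ·(x' − x̄) = [-13, 21]
z = y + H·x̄ = [-13, 21] + [10, -24] = [-3, -3]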